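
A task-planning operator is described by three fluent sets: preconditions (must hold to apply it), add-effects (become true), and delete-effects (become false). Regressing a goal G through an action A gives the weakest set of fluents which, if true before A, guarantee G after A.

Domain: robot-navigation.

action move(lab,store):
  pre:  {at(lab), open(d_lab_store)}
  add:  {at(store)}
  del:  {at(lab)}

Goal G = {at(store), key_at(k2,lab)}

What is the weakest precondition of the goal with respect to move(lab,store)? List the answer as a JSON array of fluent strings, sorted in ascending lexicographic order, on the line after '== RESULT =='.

Regress:
  G ∩ del = {}  (empty — regression defined)
  G \ add = {at(store), key_at(k2,lab)} \ {at(store)} = {key_at(k2,lab)}
  ∪ pre   = {key_at(k2,lab)} ∪ {at(lab), open(d_lab_store)}
          = {at(lab), key_at(k2,lab), open(d_lab_store)}

== RESULT ==
["at(lab)", "key_at(k2,lab)", "open(d_lab_store)"]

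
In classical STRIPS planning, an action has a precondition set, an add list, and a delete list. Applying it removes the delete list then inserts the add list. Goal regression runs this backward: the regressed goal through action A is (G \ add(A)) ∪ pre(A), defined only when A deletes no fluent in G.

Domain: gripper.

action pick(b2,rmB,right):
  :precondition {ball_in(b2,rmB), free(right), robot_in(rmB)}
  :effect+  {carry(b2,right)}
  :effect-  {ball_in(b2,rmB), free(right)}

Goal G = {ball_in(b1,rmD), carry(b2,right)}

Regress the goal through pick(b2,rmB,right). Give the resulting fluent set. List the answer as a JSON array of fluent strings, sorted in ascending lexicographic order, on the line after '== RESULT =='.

Regress:
  G ∩ del = {}  (empty — regression defined)
  G \ add = {ball_in(b1,rmD), carry(b2,right)} \ {carry(b2,right)} = {ball_in(b1,rmD)}
  ∪ pre   = {ball_in(b1,rmD)} ∪ {ball_in(b2,rmB), free(right), robot_in(rmB)}
          = {ball_in(b1,rmD), ball_in(b2,rmB), free(right), robot_in(rmB)}

== RESULT ==
["ball_in(b1,rmD)", "ball_in(b2,rmB)", "free(right)", "robot_in(rmB)"]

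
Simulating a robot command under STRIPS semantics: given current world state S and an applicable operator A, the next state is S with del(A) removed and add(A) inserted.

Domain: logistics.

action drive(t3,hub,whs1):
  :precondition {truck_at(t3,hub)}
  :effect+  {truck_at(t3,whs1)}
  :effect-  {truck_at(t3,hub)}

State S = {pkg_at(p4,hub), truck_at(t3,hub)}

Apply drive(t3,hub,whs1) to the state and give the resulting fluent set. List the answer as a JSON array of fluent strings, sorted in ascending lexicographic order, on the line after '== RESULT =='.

Progress:
  pre ⊆ S: {truck_at(t3,hub)} ⊆ S  — applicable
  S \ del = {pkg_at(p4,hub)}
  ∪ add   = {pkg_at(p4,hub), truck_at(t3,whs1)}

== RESULT ==
["pkg_at(p4,hub)", "truck_at(t3,whs1)"]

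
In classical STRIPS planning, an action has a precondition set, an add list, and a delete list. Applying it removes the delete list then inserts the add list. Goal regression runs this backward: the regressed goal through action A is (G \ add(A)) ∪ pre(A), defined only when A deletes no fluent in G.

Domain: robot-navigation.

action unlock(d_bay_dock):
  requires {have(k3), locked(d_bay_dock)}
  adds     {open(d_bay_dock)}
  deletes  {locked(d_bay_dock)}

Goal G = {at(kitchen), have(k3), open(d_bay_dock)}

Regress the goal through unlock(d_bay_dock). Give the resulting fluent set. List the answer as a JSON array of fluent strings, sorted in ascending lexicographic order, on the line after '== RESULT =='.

Compute (G \ add) ∪ pre:
  G ∩ del = {}  (empty — regression defined)
  G \ add = {at(kitchen), have(k3), open(d_bay_dock)} \ {open(d_bay_dock)} = {at(kitchen), have(k3)}
  ∪ pre   = {at(kitchen), have(k3)} ∪ {have(k3), locked(d_bay_dock)}
          = {at(kitchen), have(k3), locked(d_bay_dock)}

== RESULT ==
["at(kitchen)", "have(k3)", "locked(d_bay_dock)"]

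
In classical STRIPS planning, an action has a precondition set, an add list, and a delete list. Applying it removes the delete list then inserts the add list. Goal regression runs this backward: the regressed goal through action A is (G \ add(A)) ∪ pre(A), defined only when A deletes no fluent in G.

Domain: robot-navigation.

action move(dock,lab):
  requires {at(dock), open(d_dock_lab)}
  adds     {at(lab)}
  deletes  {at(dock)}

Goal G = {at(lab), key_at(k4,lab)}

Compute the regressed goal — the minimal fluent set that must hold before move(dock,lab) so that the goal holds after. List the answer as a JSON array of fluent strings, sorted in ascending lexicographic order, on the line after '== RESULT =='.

Compute (G \ add) ∪ pre:
  G ∩ del = {}  (empty — regression defined)
  G \ add = {at(lab), key_at(k4,lab)} \ {at(lab)} = {key_at(k4,lab)}
  ∪ pre   = {key_at(k4,lab)} ∪ {at(dock), open(d_dock_lab)}
          = {at(dock), key_at(k4,lab), open(d_dock_lab)}

== RESULT ==
["at(dock)", "key_at(k4,lab)", "open(d_dock_lab)"]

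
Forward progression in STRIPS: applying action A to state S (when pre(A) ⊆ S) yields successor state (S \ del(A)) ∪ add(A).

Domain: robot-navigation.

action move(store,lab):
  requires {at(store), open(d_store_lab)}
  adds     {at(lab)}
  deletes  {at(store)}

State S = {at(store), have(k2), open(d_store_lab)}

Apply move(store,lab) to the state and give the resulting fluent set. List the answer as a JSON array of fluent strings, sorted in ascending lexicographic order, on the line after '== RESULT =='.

Progress:
  pre ⊆ S: {at(store), open(d_store_lab)} ⊆ S  — applicable
  S \ del = {have(k2), open(d_store_lab)}
  ∪ add   = {at(lab), have(k2), open(d_store_lab)}

== RESULT ==
["at(lab)", "have(k2)", "open(d_store_lab)"]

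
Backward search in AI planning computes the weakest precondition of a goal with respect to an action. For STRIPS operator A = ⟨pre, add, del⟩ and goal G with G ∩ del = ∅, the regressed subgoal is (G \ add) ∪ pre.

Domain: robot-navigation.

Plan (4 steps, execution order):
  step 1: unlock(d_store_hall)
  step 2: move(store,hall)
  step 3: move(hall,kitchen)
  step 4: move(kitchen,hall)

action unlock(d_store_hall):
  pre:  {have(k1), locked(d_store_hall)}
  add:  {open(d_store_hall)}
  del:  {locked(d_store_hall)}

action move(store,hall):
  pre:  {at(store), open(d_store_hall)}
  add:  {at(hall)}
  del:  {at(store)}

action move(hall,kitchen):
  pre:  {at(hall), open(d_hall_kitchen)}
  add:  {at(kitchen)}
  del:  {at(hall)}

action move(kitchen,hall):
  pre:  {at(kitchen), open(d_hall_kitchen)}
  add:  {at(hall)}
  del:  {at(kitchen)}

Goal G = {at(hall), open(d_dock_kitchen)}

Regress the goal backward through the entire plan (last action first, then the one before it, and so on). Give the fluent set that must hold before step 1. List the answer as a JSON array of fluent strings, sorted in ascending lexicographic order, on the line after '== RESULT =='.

Regress step by step:
  through step 4 (move(kitchen,hall)): drop {at(hall)}, keep {open(d_dock_kitchen)}, require {at(kitchen), open(d_hall_kitchen)}
    → {at(kitchen), open(d_dock_kitchen), open(d_hall_kitchen)}
  through step 3 (move(hall,kitchen)): drop {at(kitchen)}, keep {open(d_dock_kitchen), open(d_hall_kitchen)}, require {at(hall), open(d_hall_kitchen)}
    → {at(hall), open(d_dock_kitchen), open(d_hall_kitchen)}
  through step 2 (move(store,hall)): drop {at(hall)}, keep {open(d_dock_kitchen), open(d_hall_kitchen)}, require {at(store), open(d_store_hall)}
    → {at(store), open(d_dock_kitchen), open(d_hall_kitchen), open(d_store_hall)}
  through step 1 (unlock(d_store_hall)): drop {open(d_store_hall)}, keep {at(store), open(d_dock_kitchen), open(d_hall_kitchen)}, require {have(k1), locked(d_store_hall)}
    → {at(store), have(k1), locked(d_store_hall), open(d_dock_kitchen), open(d_hall_kitchen)}

== RESULT ==
["at(store)", "have(k1)", "locked(d_store_hall)", "open(d_dock_kitchen)", "open(d_hall_kitchen)"]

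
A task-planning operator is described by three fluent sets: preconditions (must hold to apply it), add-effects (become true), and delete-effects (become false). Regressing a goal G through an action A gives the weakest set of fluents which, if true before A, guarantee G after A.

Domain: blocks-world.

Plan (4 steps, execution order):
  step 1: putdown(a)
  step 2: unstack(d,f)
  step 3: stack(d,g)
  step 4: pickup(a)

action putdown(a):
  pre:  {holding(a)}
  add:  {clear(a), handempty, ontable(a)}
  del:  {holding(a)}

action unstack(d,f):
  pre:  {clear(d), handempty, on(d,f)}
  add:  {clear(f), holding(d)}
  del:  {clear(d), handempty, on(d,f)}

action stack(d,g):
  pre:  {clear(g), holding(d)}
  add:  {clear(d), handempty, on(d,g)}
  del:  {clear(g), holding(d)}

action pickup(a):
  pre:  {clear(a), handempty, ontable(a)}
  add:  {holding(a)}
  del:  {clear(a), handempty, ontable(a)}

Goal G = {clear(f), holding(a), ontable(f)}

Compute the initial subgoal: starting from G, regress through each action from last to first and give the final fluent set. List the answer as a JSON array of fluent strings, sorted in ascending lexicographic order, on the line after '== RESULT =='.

Work backward from the goal:
  through step 4 (pickup(a)): drop {holding(a)}, keep {clear(f), ontable(f)}, require {clear(a), handempty, ontable(a)}
    → {clear(a), clear(f), handempty, ontable(a), ontable(f)}
  through step 3 (stack(d,g)): drop {handempty}, keep {clear(a), clear(f), ontable(a), ontable(f)}, require {clear(g), holding(d)}
    → {clear(a), clear(f), clear(g), holding(d), ontable(a), ontable(f)}
  through step 2 (unstack(d,f)): drop {clear(f), holding(d)}, keep {clear(a), clear(g), ontable(a), ontable(f)}, require {clear(d), handempty, on(d,f)}
    → {clear(a), clear(d), clear(g), handempty, on(d,f), ontable(a), ontable(f)}
  through step 1 (putdown(a)): drop {clear(a), handempty, ontable(a)}, keep {clear(d), clear(g), on(d,f), ontable(f)}, require {holding(a)}
    → {clear(d), clear(g), holding(a), on(d,f), ontable(f)}

== RESULT ==
["clear(d)", "clear(g)", "holding(a)", "on(d,f)", "ontable(f)"]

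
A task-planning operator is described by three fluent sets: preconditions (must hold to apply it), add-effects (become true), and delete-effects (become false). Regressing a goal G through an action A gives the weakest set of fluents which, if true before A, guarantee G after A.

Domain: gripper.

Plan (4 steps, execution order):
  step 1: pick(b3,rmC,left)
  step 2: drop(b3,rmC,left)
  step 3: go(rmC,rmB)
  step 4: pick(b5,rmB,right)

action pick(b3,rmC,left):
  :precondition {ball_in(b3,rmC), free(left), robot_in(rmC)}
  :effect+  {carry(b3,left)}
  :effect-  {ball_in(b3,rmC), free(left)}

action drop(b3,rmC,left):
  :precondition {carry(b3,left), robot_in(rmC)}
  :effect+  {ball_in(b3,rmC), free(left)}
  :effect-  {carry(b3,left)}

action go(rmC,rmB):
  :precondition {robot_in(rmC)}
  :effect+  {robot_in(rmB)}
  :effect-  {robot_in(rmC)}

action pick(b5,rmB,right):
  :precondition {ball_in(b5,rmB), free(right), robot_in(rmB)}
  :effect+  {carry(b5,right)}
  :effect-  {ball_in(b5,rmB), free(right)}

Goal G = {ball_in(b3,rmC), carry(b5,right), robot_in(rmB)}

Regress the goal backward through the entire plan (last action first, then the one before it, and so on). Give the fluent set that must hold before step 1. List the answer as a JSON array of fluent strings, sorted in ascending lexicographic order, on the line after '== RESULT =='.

Work backward from the goal:
  through step 4 (pick(b5,rmB,right)): drop {carry(b5,right)}, keep {ball_in(b3,rmC), robot_in(rmB)}, require {ball_in(b5,rmB), free(right), robot_in(rmB)}
    → {ball_in(b3,rmC), ball_in(b5,rmB), free(right), robot_in(rmB)}
  through step 3 (go(rmC,rmB)): drop {robot_in(rmB)}, keep {ball_in(b3,rmC), ball_in(b5,rmB), free(right)}, require {robot_in(rmC)}
    → {ball_in(b3,rmC), ball_in(b5,rmB), free(right), robot_in(rmC)}
  through step 2 (drop(b3,rmC,left)): drop {ball_in(b3,rmC)}, keep {ball_in(b5,rmB), free(right), robot_in(rmC)}, require {carry(b3,left), robot_in(rmC)}
    → {ball_in(b5,rmB), carry(b3,left), free(right), robot_in(rmC)}
  through step 1 (pick(b3,rmC,left)): drop {carry(b3,left)}, keep {ball_in(b5,rmB), free(right), robot_in(rmC)}, require {ball_in(b3,rmC), free(left), robot_in(rmC)}
    → {ball_in(b3,rmC), ball_in(b5,rmB), free(left), free(right), robot_in(rmC)}

== RESULT ==
["ball_in(b3,rmC)", "ball_in(b5,rmB)", "free(left)", "free(right)", "robot_in(rmC)"]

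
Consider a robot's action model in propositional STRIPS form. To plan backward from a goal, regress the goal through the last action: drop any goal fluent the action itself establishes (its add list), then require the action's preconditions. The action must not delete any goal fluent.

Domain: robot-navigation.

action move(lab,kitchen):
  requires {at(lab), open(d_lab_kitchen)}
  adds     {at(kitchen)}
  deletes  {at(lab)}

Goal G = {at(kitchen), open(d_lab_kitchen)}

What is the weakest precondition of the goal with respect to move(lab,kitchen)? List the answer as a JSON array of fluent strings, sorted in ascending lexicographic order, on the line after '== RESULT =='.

Regress:
  G ∩ del = {}  (empty — regression defined)
  G \ add = {at(kitchen), open(d_lab_kitchen)} \ {at(kitchen)} = {open(d_lab_kitchen)}
  ∪ pre   = {open(d_lab_kitchen)} ∪ {at(lab), open(d_lab_kitchen)}
          = {at(lab), open(d_lab_kitchen)}

== RESULT ==
["at(lab)", "open(d_lab_kitchen)"]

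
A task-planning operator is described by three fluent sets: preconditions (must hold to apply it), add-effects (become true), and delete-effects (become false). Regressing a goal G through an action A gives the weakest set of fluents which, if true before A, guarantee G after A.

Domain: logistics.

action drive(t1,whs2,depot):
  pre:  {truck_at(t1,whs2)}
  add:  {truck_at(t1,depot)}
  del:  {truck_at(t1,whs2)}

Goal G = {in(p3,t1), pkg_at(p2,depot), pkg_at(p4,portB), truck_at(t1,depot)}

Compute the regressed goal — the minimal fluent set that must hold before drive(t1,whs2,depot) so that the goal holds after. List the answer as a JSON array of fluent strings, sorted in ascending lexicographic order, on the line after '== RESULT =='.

Regress:
  G ∩ del = {}  (empty — regression defined)
  G \ add = {in(p3,t1), pkg_at(p2,depot), pkg_at(p4,portB), truck_at(t1,depot)} \ {truck_at(t1,depot)} = {in(p3,t1), pkg_at(p2,depot), pkg_at(p4,portB)}
  ∪ pre   = {in(p3,t1), pkg_at(p2,depot), pkg_at(p4,portB)} ∪ {truck_at(t1,whs2)}
          = {in(p3,t1), pkg_at(p2,depot), pkg_at(p4,portB), truck_at(t1,whs2)}

== RESULT ==
["in(p3,t1)", "pkg_at(p2,depot)", "pkg_at(p4,portB)", "truck_at(t1,whs2)"]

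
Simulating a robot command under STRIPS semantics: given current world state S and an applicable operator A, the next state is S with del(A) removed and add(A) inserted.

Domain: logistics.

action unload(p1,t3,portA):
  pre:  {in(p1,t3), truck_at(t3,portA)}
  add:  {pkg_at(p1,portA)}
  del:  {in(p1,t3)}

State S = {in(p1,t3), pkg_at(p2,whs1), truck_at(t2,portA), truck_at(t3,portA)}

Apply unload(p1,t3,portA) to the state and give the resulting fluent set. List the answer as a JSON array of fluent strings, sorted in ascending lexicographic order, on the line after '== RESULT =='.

Progress:
  pre ⊆ S: {in(p1,t3), truck_at(t3,portA)} ⊆ S  — applicable
  S \ del = {pkg_at(p2,whs1), truck_at(t2,portA), truck_at(t3,portA)}
  ∪ add   = {pkg_at(p1,portA), pkg_at(p2,whs1), truck_at(t2,portA), truck_at(t3,portA)}

== RESULT ==
["pkg_at(p1,portA)", "pkg_at(p2,whs1)", "truck_at(t2,portA)", "truck_at(t3,portA)"]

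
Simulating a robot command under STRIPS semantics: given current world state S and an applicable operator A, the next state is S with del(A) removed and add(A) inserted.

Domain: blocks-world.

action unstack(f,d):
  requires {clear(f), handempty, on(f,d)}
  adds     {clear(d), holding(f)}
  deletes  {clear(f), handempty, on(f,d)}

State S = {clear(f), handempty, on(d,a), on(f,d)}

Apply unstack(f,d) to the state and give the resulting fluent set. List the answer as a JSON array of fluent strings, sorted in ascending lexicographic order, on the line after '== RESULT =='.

Progress:
  pre ⊆ S: {clear(f), handempty, on(f,d)} ⊆ S  — applicable
  S \ del = {on(d,a)}
  ∪ add   = {clear(d), holding(f), on(d,a)}

== RESULT ==
["clear(d)", "holding(f)", "on(d,a)"]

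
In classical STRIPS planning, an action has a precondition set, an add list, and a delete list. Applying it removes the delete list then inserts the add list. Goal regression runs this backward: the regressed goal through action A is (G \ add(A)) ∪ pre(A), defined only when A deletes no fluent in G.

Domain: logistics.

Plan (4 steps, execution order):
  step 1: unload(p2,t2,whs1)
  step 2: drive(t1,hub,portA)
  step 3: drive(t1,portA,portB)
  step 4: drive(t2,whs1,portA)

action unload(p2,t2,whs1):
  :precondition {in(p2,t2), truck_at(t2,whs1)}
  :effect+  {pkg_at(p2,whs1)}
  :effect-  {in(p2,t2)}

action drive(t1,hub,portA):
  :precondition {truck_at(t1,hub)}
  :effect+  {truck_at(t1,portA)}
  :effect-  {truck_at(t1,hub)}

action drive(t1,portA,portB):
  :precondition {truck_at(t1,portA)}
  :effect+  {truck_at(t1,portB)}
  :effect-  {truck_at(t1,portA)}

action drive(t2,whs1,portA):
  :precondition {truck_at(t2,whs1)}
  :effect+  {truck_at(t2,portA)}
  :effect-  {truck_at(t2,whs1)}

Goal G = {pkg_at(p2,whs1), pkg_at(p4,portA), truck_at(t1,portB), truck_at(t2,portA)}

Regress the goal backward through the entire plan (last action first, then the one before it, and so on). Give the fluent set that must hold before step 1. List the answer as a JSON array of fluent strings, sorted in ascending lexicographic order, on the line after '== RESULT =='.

Regress step by step:
  through step 4 (drive(t2,whs1,portA)): drop {truck_at(t2,portA)}, keep {pkg_at(p2,whs1), pkg_at(p4,portA), truck_at(t1,portB)}, require {truck_at(t2,whs1)}
    → {pkg_at(p2,whs1), pkg_at(p4,portA), truck_at(t1,portB), truck_at(t2,whs1)}
  through step 3 (drive(t1,portA,portB)): drop {truck_at(t1,portB)}, keep {pkg_at(p2,whs1), pkg_at(p4,portA), truck_at(t2,whs1)}, require {truck_at(t1,portA)}
    → {pkg_at(p2,whs1), pkg_at(p4,portA), truck_at(t1,portA), truck_at(t2,whs1)}
  through step 2 (drive(t1,hub,portA)): drop {truck_at(t1,portA)}, keep {pkg_at(p2,whs1), pkg_at(p4,portA), truck_at(t2,whs1)}, require {truck_at(t1,hub)}
    → {pkg_at(p2,whs1), pkg_at(p4,portA), truck_at(t1,hub), truck_at(t2,whs1)}
  through step 1 (unload(p2,t2,whs1)): drop {pkg_at(p2,whs1)}, keep {pkg_at(p4,portA), truck_at(t1,hub), truck_at(t2,whs1)}, require {in(p2,t2), truck_at(t2,whs1)}
    → {in(p2,t2), pkg_at(p4,portA), truck_at(t1,hub), truck_at(t2,whs1)}

== RESULT ==
["in(p2,t2)", "pkg_at(p4,portA)", "truck_at(t1,hub)", "truck_at(t2,whs1)"]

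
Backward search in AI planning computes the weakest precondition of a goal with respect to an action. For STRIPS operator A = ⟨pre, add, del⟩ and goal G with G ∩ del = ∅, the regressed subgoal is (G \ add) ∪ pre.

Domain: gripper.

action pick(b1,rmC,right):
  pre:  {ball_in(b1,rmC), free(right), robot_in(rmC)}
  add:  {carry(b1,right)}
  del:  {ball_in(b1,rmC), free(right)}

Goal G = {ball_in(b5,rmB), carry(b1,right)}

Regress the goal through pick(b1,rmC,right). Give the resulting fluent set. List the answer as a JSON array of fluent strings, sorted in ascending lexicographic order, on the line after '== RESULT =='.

Regress:
  G ∩ del = {}  (empty — regression defined)
  G \ add = {ball_in(b5,rmB), carry(b1,right)} \ {carry(b1,right)} = {ball_in(b5,rmB)}
  ∪ pre   = {ball_in(b5,rmB)} ∪ {ball_in(b1,rmC), free(right), robot_in(rmC)}
          = {ball_in(b1,rmC), ball_in(b5,rmB), free(right), robot_in(rmC)}

== RESULT ==
["ball_in(b1,rmC)", "ball_in(b5,rmB)", "free(right)", "robot_in(rmC)"]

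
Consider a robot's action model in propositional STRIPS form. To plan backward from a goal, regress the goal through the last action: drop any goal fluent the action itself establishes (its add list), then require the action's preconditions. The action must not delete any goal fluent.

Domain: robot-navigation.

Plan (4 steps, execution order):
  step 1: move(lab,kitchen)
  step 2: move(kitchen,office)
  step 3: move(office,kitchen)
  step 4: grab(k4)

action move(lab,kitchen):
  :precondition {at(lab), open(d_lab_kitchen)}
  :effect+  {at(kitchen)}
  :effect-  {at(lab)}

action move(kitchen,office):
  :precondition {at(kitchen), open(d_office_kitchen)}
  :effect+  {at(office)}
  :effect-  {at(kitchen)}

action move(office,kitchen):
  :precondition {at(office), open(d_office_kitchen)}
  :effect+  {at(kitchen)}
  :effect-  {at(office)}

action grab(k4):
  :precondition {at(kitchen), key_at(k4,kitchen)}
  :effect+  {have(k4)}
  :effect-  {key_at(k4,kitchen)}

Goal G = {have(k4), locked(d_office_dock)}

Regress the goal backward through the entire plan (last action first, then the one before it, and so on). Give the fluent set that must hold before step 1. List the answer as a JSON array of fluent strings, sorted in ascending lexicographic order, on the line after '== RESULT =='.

Work backward from the goal:
  through step 4 (grab(k4)): drop {have(k4)}, keep {locked(d_office_dock)}, require {at(kitchen), key_at(k4,kitchen)}
    → {at(kitchen), key_at(k4,kitchen), locked(d_office_dock)}
  through step 3 (move(office,kitchen)): drop {at(kitchen)}, keep {key_at(k4,kitchen), locked(d_office_dock)}, require {at(office), open(d_office_kitchen)}
    → {at(office), key_at(k4,kitchen), locked(d_office_dock), open(d_office_kitchen)}
  through step 2 (move(kitchen,office)): drop {at(office)}, keep {key_at(k4,kitchen), locked(d_office_dock), open(d_office_kitchen)}, require {at(kitchen), open(d_office_kitchen)}
    → {at(kitchen), key_at(k4,kitchen), locked(d_office_dock), open(d_office_kitchen)}
  through step 1 (move(lab,kitchen)): drop {at(kitchen)}, keep {key_at(k4,kitchen), locked(d_office_dock), open(d_office_kitchen)}, require {at(lab), open(d_lab_kitchen)}
    → {at(lab), key_at(k4,kitchen), locked(d_office_dock), open(d_lab_kitchen), open(d_office_kitchen)}

== RESULT ==
["at(lab)", "key_at(k4,kitchen)", "locked(d_office_dock)", "open(d_lab_kitchen)", "open(d_office_kitchen)"]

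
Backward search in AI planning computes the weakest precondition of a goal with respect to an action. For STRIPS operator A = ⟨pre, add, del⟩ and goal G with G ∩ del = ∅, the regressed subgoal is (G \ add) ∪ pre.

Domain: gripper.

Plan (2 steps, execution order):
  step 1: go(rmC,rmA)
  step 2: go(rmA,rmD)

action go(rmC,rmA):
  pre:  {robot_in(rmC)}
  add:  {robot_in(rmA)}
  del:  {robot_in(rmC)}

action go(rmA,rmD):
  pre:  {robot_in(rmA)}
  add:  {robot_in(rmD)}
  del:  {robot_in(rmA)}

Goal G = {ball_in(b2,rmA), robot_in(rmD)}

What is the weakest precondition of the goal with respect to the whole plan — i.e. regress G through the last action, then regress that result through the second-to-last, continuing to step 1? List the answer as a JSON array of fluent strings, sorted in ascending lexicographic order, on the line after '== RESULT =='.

Work backward from the goal:
  through step 2 (go(rmA,rmD)): drop {robot_in(rmD)}, keep {ball_in(b2,rmA)}, require {robot_in(rmA)}
    → {ball_in(b2,rmA), robot_in(rmA)}
  through step 1 (go(rmC,rmA)): drop {robot_in(rmA)}, keep {ball_in(b2,rmA)}, require {robot_in(rmC)}
    → {ball_in(b2,rmA), robot_in(rmC)}

== RESULT ==
["ball_in(b2,rmA)", "robot_in(rmC)"]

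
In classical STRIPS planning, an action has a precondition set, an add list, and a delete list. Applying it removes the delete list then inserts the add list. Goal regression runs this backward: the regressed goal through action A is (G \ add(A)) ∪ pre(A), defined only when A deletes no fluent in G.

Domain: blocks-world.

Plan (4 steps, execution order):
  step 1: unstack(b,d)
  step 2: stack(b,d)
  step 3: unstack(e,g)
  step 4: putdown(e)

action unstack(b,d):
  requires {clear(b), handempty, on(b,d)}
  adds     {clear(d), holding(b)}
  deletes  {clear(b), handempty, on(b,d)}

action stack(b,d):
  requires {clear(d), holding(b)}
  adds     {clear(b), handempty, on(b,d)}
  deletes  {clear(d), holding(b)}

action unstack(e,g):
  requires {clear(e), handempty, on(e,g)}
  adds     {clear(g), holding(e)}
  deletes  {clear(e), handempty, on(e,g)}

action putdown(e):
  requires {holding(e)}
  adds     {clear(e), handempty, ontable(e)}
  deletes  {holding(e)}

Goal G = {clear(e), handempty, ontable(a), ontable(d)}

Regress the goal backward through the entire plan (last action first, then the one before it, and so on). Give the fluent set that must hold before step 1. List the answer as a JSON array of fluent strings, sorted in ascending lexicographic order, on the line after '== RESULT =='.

Work backward from the goal:
  through step 4 (putdown(e)): drop {clear(e), handempty}, keep {ontable(a), ontable(d)}, require {holding(e)}
    → {holding(e), ontable(a), ontable(d)}
  through step 3 (unstack(e,g)): drop {holding(e)}, keep {ontable(a), ontable(d)}, require {clear(e), handempty, on(e,g)}
    → {clear(e), handempty, on(e,g), ontable(a), ontable(d)}
  through step 2 (stack(b,d)): drop {handempty}, keep {clear(e), on(e,g), ontable(a), ontable(d)}, require {clear(d), holding(b)}
    → {clear(d), clear(e), holding(b), on(e,g), ontable(a), ontable(d)}
  through step 1 (unstack(b,d)): drop {clear(d), holding(b)}, keep {clear(e), on(e,g), ontable(a), ontable(d)}, require {clear(b), handempty, on(b,d)}
    → {clear(b), clear(e), handempty, on(b,d), on(e,g), ontable(a), ontable(d)}

== RESULT ==
["clear(b)", "clear(e)", "handempty", "on(b,d)", "on(e,g)", "ontable(a)", "ontable(d)"]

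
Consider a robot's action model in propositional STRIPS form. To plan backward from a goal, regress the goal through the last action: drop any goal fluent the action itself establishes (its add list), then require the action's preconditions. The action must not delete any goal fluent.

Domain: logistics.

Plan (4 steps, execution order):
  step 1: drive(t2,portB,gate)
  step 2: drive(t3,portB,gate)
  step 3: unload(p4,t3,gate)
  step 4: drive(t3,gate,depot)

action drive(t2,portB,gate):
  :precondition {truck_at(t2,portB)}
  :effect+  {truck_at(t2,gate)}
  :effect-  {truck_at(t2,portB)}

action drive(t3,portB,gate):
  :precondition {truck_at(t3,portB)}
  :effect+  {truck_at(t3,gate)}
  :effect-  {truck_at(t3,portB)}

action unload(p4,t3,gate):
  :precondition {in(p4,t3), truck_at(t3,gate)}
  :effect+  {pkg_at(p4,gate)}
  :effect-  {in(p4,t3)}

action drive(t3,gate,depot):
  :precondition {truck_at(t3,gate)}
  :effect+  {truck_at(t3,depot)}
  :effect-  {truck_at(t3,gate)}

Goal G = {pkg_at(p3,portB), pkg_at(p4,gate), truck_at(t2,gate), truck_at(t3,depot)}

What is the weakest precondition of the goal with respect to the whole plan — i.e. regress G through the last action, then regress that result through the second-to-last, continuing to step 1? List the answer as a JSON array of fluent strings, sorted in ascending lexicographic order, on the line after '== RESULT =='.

Work backward from the goal:
  through step 4 (drive(t3,gate,depot)): drop {truck_at(t3,depot)}, keep {pkg_at(p3,portB), pkg_at(p4,gate), truck_at(t2,gate)}, require {truck_at(t3,gate)}
    → {pkg_at(p3,portB), pkg_at(p4,gate), truck_at(t2,gate), truck_at(t3,gate)}
  through step 3 (unload(p4,t3,gate)): drop {pkg_at(p4,gate)}, keep {pkg_at(p3,portB), truck_at(t2,gate), truck_at(t3,gate)}, require {in(p4,t3), truck_at(t3,gate)}
    → {in(p4,t3), pkg_at(p3,portB), truck_at(t2,gate), truck_at(t3,gate)}
  through step 2 (drive(t3,portB,gate)): drop {truck_at(t3,gate)}, keep {in(p4,t3), pkg_at(p3,portB), truck_at(t2,gate)}, require {truck_at(t3,portB)}
    → {in(p4,t3), pkg_at(p3,portB), truck_at(t2,gate), truck_at(t3,portB)}
  through step 1 (drive(t2,portB,gate)): drop {truck_at(t2,gate)}, keep {in(p4,t3), pkg_at(p3,portB), truck_at(t3,portB)}, require {truck_at(t2,portB)}
    → {in(p4,t3), pkg_at(p3,portB), truck_at(t2,portB), truck_at(t3,portB)}

== RESULT ==
["in(p4,t3)", "pkg_at(p3,portB)", "truck_at(t2,portB)", "truck_at(t3,portB)"]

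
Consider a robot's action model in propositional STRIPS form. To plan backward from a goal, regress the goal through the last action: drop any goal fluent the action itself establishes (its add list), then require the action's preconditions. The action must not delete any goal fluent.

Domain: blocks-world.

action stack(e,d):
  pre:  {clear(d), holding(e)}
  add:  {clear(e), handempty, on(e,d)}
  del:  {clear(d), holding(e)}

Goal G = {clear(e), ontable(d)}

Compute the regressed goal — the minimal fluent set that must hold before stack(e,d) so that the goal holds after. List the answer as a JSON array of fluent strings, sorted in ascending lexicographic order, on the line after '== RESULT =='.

Compute (G \ add) ∪ pre:
  G ∩ del = {}  (empty — regression defined)
  G \ add = {clear(e), ontable(d)} \ {clear(e), handempty, on(e,d)} = {ontable(d)}
  ∪ pre   = {ontable(d)} ∪ {clear(d), holding(e)}
          = {clear(d), holding(e), ontable(d)}

== RESULT ==
["clear(d)", "holding(e)", "ontable(d)"]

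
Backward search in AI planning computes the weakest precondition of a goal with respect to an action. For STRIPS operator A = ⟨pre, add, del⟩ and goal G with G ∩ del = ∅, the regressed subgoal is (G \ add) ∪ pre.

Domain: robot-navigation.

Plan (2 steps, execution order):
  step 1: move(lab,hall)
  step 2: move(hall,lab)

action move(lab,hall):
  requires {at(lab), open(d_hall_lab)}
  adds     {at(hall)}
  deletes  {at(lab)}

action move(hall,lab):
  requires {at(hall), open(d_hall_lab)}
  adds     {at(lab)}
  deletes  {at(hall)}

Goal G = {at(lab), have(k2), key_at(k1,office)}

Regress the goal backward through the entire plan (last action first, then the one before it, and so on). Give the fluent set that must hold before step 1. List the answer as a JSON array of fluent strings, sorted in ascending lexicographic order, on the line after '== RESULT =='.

Regress step by step:
  through step 2 (move(hall,lab)): drop {at(lab)}, keep {have(k2), key_at(k1,office)}, require {at(hall), open(d_hall_lab)}
    → {at(hall), have(k2), key_at(k1,office), open(d_hall_lab)}
  through step 1 (move(lab,hall)): drop {at(hall)}, keep {have(k2), key_at(k1,office), open(d_hall_lab)}, require {at(lab), open(d_hall_lab)}
    → {at(lab), have(k2), key_at(k1,office), open(d_hall_lab)}

== RESULT ==
["at(lab)", "have(k2)", "key_at(k1,office)", "open(d_hall_lab)"]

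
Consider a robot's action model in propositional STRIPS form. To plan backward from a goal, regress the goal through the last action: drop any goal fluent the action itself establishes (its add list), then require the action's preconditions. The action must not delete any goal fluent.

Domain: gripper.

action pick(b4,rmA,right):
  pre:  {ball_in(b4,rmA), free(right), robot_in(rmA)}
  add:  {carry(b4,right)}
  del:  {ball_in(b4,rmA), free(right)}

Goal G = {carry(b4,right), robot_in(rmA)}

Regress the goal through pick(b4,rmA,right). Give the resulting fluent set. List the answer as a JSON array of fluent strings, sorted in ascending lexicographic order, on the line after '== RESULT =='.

Compute (G \ add) ∪ pre:
  G ∩ del = {}  (empty — regression defined)
  G \ add = {carry(b4,right), robot_in(rmA)} \ {carry(b4,right)} = {robot_in(rmA)}
  ∪ pre   = {robot_in(rmA)} ∪ {ball_in(b4,rmA), free(right), robot_in(rmA)}
          = {ball_in(b4,rmA), free(right), robot_in(rmA)}

== RESULT ==
["ball_in(b4,rmA)", "free(right)", "robot_in(rmA)"]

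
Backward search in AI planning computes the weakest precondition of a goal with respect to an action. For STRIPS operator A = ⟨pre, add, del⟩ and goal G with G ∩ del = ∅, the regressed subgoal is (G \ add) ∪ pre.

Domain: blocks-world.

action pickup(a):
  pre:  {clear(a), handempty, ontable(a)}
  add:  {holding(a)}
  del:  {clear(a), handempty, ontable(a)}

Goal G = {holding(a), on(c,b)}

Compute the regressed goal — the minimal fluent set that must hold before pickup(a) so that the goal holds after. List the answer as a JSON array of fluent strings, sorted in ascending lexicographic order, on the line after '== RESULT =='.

Regress:
  G ∩ del = {}  (empty — regression defined)
  G \ add = {holding(a), on(c,b)} \ {holding(a)} = {on(c,b)}
  ∪ pre   = {on(c,b)} ∪ {clear(a), handempty, ontable(a)}
          = {clear(a), handempty, on(c,b), ontable(a)}

== RESULT ==
["clear(a)", "handempty", "on(c,b)", "ontable(a)"]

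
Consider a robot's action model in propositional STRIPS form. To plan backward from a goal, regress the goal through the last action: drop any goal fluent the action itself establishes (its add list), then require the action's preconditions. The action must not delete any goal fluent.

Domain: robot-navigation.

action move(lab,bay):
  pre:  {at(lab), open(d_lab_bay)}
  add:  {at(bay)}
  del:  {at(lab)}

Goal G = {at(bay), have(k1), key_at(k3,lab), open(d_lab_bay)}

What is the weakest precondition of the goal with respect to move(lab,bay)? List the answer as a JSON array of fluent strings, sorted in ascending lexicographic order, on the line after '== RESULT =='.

Compute (G \ add) ∪ pre:
  G ∩ del = {}  (empty — regression defined)
  G \ add = {at(bay), have(k1), key_at(k3,lab), open(d_lab_bay)} \ {at(bay)} = {have(k1), key_at(k3,lab), open(d_lab_bay)}
  ∪ pre   = {have(k1), key_at(k3,lab), open(d_lab_bay)} ∪ {at(lab), open(d_lab_bay)}
          = {at(lab), have(k1), key_at(k3,lab), open(d_lab_bay)}

== RESULT ==
["at(lab)", "have(k1)", "key_at(k3,lab)", "open(d_lab_bay)"]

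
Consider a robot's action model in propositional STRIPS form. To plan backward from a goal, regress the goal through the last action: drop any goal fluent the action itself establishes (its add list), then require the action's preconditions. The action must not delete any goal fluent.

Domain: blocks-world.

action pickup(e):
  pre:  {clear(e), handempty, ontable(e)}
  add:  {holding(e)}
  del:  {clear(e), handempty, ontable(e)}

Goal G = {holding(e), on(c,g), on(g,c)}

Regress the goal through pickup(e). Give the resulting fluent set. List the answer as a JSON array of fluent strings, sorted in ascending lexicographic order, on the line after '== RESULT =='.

Compute (G \ add) ∪ pre:
  G ∩ del = {}  (empty — regression defined)
  G \ add = {holding(e), on(c,g), on(g,c)} \ {holding(e)} = {on(c,g), on(g,c)}
  ∪ pre   = {on(c,g), on(g,c)} ∪ {clear(e), handempty, ontable(e)}
          = {clear(e), handempty, on(c,g), on(g,c), ontable(e)}

== RESULT ==
["clear(e)", "handempty", "on(c,g)", "on(g,c)", "ontable(e)"]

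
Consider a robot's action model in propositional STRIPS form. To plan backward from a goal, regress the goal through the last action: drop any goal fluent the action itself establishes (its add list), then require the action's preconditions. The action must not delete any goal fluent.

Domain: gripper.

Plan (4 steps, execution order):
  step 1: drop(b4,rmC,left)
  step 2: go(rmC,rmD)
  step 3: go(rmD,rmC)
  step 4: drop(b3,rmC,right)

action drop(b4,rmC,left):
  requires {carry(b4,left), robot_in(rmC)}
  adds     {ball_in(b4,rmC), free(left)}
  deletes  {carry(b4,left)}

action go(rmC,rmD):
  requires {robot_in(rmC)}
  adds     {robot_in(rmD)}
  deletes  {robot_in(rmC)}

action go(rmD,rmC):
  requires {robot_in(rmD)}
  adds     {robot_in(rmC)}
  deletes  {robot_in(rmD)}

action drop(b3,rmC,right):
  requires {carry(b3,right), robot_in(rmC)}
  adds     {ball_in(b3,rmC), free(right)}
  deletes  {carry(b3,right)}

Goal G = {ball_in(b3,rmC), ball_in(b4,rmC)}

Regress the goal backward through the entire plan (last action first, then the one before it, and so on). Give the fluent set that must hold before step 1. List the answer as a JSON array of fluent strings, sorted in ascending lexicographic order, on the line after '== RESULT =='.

Regress step by step:
  through step 4 (drop(b3,rmC,right)): drop {ball_in(b3,rmC)}, keep {ball_in(b4,rmC)}, require {carry(b3,right), robot_in(rmC)}
    → {ball_in(b4,rmC), carry(b3,right), robot_in(rmC)}
  through step 3 (go(rmD,rmC)): drop {robot_in(rmC)}, keep {ball_in(b4,rmC), carry(b3,right)}, require {robot_in(rmD)}
    → {ball_in(b4,rmC), carry(b3,right), robot_in(rmD)}
  through step 2 (go(rmC,rmD)): drop {robot_in(rmD)}, keep {ball_in(b4,rmC), carry(b3,right)}, require {robot_in(rmC)}
    → {ball_in(b4,rmC), carry(b3,right), robot_in(rmC)}
  through step 1 (drop(b4,rmC,left)): drop {ball_in(b4,rmC)}, keep {carry(b3,right), robot_in(rmC)}, require {carry(b4,left), robot_in(rmC)}
    → {carry(b3,right), carry(b4,left), robot_in(rmC)}

== RESULT ==
["carry(b3,right)", "carry(b4,left)", "robot_in(rmC)"]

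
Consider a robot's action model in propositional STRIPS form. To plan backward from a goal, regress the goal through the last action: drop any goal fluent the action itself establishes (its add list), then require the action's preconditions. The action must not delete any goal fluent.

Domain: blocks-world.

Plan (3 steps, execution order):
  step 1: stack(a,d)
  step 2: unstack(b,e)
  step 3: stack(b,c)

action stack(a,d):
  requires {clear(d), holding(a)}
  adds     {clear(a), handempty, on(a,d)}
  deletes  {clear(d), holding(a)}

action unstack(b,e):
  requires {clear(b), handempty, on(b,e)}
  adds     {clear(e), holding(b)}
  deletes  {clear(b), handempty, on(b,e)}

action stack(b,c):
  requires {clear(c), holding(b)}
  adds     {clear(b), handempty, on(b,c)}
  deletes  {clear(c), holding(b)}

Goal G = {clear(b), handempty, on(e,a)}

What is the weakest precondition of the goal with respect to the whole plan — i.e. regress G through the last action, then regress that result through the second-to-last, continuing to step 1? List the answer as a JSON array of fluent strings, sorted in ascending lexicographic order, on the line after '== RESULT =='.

Work backward from the goal:
  through step 3 (stack(b,c)): drop {clear(b), handempty}, keep {on(e,a)}, require {clear(c), holding(b)}
    → {clear(c), holding(b), on(e,a)}
  through step 2 (unstack(b,e)): drop {holding(b)}, keep {clear(c), on(e,a)}, require {clear(b), handempty, on(b,e)}
    → {clear(b), clear(c), handempty, on(b,e), on(e,a)}
  through step 1 (stack(a,d)): drop {handempty}, keep {clear(b), clear(c), on(b,e), on(e,a)}, require {clear(d), holding(a)}
    → {clear(b), clear(c), clear(d), holding(a), on(b,e), on(e,a)}

== RESULT ==
["clear(b)", "clear(c)", "clear(d)", "holding(a)", "on(b,e)", "on(e,a)"]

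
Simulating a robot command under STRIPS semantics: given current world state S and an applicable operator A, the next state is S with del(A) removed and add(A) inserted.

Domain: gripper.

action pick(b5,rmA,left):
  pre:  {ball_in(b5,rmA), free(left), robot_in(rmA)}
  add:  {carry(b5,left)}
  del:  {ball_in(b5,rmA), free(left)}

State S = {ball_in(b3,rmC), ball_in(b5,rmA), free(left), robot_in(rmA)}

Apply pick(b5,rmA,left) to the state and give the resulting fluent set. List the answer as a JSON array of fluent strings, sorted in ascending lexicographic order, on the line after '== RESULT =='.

Progress:
  pre ⊆ S: {ball_in(b5,rmA), free(left), robot_in(rmA)} ⊆ S  — applicable
  S \ del = {ball_in(b3,rmC), robot_in(rmA)}
  ∪ add   = {ball_in(b3,rmC), carry(b5,left), robot_in(rmA)}

== RESULT ==
["ball_in(b3,rmC)", "carry(b5,left)", "robot_in(rmA)"]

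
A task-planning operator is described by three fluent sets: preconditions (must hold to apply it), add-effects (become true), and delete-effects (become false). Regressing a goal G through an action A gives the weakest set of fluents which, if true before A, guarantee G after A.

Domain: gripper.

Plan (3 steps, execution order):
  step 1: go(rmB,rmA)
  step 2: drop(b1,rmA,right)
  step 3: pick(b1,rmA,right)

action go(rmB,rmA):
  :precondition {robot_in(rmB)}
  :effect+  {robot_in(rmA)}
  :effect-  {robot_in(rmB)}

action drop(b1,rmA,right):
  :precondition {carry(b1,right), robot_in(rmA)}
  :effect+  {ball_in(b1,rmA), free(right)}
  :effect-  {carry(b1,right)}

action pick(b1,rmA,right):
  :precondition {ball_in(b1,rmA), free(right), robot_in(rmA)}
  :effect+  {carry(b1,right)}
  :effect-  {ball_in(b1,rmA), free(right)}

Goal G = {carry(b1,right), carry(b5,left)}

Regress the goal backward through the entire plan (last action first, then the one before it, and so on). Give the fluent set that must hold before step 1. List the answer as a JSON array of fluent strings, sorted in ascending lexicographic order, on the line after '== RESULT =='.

Work backward from the goal:
  through step 3 (pick(b1,rmA,right)): drop {carry(b1,right)}, keep {carry(b5,left)}, require {ball_in(b1,rmA), free(right), robot_in(rmA)}
    → {ball_in(b1,rmA), carry(b5,left), free(right), robot_in(rmA)}
  through step 2 (drop(b1,rmA,right)): drop {ball_in(b1,rmA), free(right)}, keep {carry(b5,left), robot_in(rmA)}, require {carry(b1,right), robot_in(rmA)}
    → {carry(b1,right), carry(b5,left), robot_in(rmA)}
  through step 1 (go(rmB,rmA)): drop {robot_in(rmA)}, keep {carry(b1,right), carry(b5,left)}, require {robot_in(rmB)}
    → {carry(b1,right), carry(b5,left), robot_in(rmB)}

== RESULT ==
["carry(b1,right)", "carry(b5,left)", "robot_in(rmB)"]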